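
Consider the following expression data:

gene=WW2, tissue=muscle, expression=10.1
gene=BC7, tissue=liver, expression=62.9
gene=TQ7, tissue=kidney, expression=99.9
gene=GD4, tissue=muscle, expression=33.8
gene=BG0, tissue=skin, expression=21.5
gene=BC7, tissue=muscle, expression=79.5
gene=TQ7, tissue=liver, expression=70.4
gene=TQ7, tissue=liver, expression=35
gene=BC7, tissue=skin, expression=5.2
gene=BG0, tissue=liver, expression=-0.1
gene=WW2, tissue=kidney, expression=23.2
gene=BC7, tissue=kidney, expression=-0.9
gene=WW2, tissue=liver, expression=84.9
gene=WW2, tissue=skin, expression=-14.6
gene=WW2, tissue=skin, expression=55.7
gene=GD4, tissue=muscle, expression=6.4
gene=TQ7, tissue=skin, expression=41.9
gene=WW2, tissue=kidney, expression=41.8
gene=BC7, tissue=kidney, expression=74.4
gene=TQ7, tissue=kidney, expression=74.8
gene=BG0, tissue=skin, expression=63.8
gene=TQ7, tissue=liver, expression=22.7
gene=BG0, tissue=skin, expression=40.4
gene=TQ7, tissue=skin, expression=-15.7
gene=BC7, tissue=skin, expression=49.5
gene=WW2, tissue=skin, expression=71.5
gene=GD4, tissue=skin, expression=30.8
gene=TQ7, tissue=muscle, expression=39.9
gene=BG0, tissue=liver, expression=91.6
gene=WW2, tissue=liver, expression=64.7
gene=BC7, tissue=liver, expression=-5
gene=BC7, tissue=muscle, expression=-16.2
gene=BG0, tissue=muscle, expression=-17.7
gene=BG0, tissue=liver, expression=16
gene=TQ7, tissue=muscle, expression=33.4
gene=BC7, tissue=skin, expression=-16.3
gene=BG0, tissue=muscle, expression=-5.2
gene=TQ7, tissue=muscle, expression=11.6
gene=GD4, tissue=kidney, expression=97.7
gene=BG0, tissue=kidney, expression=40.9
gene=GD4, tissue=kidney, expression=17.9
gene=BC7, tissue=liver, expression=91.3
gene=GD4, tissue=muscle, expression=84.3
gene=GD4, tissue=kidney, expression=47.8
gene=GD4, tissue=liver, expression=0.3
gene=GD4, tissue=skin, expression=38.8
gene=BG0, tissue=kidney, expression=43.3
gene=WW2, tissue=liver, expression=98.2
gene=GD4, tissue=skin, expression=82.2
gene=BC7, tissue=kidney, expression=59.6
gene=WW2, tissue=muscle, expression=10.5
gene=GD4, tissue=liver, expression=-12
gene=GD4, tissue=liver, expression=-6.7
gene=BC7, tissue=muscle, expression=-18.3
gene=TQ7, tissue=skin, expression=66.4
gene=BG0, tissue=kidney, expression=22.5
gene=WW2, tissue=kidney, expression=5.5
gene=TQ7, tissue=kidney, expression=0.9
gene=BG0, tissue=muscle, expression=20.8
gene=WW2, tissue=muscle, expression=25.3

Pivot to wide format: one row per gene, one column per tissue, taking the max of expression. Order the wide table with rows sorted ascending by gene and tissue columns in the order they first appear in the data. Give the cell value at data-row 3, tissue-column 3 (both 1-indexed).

With rows sorted ascending by gene, row 3 is gene=GD4. tissue columns in first-appearance order: muscle, liver, kidney, skin; column 3 is kidney.
Long rows with gene=GD4, tissue=kidney: max(97.7, 17.9, 47.8) = 97.7.

97.7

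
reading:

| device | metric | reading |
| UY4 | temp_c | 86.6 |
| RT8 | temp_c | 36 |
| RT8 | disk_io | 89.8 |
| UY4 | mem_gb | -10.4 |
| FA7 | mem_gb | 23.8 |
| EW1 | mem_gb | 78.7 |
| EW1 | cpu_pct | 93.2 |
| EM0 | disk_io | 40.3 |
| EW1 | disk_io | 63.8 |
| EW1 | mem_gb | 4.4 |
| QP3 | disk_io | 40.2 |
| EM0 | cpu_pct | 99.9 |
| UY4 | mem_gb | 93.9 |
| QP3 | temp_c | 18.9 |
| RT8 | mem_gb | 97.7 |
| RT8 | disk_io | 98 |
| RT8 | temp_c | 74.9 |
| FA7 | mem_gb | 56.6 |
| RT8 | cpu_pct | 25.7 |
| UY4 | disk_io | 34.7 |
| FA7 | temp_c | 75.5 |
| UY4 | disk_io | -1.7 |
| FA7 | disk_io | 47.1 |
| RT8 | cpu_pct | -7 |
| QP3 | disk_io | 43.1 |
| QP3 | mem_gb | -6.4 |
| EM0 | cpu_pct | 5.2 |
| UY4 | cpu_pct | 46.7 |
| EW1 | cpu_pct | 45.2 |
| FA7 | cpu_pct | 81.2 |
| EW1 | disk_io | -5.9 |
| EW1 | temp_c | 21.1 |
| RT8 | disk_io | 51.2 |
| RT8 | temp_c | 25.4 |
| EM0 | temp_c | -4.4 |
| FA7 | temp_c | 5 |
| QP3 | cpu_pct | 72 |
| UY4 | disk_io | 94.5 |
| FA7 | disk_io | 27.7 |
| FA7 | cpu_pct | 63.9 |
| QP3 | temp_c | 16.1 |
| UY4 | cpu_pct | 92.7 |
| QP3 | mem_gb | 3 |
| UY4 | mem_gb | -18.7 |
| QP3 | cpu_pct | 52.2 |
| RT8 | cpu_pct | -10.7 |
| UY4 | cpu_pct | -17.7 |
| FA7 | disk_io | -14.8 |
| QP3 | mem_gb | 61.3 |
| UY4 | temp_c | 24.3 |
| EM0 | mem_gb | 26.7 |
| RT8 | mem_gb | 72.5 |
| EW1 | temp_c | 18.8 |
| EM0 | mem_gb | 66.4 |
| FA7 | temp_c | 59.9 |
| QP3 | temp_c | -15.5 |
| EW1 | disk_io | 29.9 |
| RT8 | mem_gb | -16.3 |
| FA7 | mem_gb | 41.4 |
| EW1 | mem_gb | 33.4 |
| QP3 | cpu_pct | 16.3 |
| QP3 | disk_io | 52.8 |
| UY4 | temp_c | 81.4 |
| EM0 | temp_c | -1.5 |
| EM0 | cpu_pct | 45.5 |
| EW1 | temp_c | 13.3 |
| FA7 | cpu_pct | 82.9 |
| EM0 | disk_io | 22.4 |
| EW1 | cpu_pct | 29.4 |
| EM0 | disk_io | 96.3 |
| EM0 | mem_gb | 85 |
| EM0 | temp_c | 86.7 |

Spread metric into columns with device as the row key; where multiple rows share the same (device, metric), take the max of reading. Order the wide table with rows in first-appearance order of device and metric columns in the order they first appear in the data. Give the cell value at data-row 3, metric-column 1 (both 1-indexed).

75.5

With rows in first-appearance order of device, row 3 is device=FA7. metric columns in first-appearance order: temp_c, disk_io, mem_gb, cpu_pct; column 1 is temp_c.
Long rows with device=FA7, metric=temp_c: max(75.5, 5, 59.9) = 75.5.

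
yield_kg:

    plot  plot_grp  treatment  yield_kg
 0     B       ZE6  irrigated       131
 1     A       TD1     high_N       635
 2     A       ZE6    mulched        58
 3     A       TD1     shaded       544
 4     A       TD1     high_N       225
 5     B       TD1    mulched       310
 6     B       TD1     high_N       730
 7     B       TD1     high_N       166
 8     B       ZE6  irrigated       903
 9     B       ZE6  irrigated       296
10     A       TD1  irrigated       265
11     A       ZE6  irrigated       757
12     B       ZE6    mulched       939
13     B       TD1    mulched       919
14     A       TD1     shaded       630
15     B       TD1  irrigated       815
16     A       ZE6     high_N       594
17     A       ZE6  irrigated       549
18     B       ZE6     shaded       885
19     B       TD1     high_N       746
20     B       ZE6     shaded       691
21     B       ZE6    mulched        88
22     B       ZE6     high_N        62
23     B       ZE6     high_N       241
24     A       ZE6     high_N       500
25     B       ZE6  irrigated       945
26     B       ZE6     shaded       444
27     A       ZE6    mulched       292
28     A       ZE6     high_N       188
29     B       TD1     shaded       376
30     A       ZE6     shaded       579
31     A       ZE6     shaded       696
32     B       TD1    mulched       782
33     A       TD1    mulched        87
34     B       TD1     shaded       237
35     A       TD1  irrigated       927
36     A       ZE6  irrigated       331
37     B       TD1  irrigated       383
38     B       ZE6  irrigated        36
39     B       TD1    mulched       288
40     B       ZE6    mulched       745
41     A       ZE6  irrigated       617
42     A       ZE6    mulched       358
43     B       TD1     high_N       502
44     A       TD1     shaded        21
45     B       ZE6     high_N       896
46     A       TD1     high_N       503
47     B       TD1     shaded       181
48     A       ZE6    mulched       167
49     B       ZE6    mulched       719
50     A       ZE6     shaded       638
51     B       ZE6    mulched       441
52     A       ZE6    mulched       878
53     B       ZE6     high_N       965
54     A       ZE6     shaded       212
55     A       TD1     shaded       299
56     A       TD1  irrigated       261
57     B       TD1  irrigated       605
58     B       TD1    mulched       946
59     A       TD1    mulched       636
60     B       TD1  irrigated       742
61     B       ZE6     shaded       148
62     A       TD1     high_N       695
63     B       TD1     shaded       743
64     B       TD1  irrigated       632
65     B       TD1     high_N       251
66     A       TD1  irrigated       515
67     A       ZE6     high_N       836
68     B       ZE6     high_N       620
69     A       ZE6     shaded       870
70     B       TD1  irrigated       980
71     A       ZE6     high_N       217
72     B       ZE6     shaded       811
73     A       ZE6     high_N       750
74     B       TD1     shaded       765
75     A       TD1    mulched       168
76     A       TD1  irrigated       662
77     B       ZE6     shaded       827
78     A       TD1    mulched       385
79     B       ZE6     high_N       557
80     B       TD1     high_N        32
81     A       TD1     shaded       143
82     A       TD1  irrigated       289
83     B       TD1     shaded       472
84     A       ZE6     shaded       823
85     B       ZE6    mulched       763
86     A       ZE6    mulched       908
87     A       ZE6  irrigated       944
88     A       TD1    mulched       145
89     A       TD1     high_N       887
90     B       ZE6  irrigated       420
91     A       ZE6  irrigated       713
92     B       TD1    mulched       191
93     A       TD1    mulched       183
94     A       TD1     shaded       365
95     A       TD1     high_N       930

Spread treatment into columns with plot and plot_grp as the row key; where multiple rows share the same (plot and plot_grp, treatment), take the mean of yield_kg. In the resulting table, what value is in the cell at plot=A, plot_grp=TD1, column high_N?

Rows with plot=A, plot_grp=TD1 and treatment=high_N: yield_kg values are 635, 225, 503, 695, 887, 930.
(635 + 225 + 503 + 695 + 887 + 930) / 6 = 645.83.

645.83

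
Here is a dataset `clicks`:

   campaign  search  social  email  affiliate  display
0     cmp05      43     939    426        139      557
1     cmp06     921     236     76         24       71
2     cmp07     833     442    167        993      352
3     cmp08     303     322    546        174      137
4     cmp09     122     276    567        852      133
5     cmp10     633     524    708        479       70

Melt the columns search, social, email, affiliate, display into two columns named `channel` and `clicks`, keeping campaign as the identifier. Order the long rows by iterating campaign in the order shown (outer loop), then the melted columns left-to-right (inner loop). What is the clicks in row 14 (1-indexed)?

30 rows total (6 × 5). Row 14: index ⌊(14-1)/5⌋ = 2 into campaign → cmp07; (14-1) mod 5 = 3 into the melted columns → affiliate.
So row 14 is (cmp07, affiliate, 993); clicks = 993.

993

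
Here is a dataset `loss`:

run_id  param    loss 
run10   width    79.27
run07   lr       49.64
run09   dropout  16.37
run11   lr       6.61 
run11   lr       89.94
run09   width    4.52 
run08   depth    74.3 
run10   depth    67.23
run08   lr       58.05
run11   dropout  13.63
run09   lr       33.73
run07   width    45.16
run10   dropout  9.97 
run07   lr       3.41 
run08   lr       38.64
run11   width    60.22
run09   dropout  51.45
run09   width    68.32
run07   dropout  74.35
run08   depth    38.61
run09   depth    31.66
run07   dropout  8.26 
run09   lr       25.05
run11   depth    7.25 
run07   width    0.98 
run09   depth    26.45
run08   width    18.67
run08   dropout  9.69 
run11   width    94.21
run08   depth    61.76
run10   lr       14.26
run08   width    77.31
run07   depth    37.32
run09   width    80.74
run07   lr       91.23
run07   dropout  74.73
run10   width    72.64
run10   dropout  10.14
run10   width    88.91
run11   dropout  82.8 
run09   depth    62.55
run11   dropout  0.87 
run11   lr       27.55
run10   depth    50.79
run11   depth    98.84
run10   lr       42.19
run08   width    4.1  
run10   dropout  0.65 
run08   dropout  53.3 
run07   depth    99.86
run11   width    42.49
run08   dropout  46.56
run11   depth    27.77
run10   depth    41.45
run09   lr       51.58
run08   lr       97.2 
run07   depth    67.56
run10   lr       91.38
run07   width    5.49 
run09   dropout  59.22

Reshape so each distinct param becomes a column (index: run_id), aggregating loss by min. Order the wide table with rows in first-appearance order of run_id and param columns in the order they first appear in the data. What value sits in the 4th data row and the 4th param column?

7.25

With rows in first-appearance order of run_id, row 4 is run_id=run11. param columns in first-appearance order: width, lr, dropout, depth; column 4 is depth.
Long rows with run_id=run11, param=depth: min(7.25, 98.84, 27.77) = 7.25.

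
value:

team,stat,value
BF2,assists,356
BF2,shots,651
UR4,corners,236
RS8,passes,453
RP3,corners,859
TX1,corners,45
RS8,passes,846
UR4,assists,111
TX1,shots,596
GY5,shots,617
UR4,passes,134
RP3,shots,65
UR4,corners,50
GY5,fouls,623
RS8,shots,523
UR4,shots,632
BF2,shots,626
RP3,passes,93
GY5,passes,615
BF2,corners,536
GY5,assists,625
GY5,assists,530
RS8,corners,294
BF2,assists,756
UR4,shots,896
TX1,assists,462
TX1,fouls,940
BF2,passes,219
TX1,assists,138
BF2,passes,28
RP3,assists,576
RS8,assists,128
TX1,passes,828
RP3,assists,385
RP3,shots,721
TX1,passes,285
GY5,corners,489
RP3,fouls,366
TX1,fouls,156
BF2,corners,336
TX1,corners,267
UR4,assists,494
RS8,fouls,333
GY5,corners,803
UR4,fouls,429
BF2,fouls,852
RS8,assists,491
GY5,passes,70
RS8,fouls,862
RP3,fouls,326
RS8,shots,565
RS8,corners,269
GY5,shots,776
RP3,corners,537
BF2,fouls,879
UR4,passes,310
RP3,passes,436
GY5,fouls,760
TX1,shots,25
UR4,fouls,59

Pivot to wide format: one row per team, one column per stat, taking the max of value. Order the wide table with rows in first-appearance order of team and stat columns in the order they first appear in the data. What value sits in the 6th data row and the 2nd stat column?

776

With rows in first-appearance order of team, row 6 is team=GY5. stat columns in first-appearance order: assists, shots, corners, passes, fouls; column 2 is shots.
Long rows with team=GY5, stat=shots: max(617, 776) = 776.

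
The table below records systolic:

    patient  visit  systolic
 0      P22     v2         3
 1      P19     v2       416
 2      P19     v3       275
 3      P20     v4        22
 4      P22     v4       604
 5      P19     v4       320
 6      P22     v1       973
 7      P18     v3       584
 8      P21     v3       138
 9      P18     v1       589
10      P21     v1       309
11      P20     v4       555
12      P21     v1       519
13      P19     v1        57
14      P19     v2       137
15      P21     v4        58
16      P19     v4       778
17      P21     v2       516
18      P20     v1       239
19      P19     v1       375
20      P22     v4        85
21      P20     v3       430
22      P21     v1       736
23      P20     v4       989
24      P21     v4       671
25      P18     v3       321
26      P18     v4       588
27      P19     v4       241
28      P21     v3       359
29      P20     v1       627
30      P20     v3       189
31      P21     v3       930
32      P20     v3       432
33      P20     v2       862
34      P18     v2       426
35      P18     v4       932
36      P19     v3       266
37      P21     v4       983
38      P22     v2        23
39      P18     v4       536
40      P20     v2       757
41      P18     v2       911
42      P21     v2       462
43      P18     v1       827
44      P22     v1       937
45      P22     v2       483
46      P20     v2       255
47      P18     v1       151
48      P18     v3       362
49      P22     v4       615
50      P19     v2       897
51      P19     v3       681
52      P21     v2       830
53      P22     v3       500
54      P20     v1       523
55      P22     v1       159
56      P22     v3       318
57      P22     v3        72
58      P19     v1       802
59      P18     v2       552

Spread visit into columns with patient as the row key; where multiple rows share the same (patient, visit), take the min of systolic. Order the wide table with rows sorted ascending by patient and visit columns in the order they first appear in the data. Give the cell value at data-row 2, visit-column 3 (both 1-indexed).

241

With rows sorted ascending by patient, row 2 is patient=P19. visit columns in first-appearance order: v2, v3, v4, v1; column 3 is v4.
Long rows with patient=P19, visit=v4: min(320, 778, 241) = 241.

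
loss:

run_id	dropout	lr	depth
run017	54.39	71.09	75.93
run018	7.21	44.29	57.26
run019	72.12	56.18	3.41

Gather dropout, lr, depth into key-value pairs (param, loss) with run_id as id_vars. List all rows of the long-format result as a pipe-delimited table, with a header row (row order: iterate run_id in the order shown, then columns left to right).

Each (run_id, column) pair becomes one row: 3 × 3 = 9 rows.
For example, (run017, dropout) → loss=54.39.

| run_id | param | loss |
| run017 | dropout | 54.39 |
| run017 | lr | 71.09 |
| run017 | depth | 75.93 |
| run018 | dropout | 7.21 |
| run018 | lr | 44.29 |
| run018 | depth | 57.26 |
| run019 | dropout | 72.12 |
| run019 | lr | 56.18 |
| run019 | depth | 3.41 |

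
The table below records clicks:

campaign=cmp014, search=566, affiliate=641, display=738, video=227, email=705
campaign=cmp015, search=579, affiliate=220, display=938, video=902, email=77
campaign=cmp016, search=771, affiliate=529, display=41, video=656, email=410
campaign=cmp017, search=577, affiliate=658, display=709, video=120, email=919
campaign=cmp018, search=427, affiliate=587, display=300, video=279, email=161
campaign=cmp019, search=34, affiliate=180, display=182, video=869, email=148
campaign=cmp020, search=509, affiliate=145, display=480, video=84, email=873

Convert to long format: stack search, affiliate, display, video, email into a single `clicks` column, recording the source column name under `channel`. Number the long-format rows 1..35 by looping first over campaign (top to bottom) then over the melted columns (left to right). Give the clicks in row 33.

480

35 rows total (7 × 5). Row 33: index ⌊(33-1)/5⌋ = 6 into campaign → cmp020; (33-1) mod 5 = 2 into the melted columns → display.
So row 33 is (cmp020, display, 480); clicks = 480.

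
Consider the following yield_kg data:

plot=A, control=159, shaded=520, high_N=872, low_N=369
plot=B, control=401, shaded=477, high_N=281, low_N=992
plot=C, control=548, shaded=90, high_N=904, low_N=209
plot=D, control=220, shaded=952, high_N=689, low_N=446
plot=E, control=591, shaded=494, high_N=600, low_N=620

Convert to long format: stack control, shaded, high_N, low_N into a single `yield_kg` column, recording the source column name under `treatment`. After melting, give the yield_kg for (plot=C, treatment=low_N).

209

Unpivoting turns each (plot, wide-column) pair into one long row.
The wide cell at row C, column low_N holds 209, so the long row (C, low_N) has yield_kg=209.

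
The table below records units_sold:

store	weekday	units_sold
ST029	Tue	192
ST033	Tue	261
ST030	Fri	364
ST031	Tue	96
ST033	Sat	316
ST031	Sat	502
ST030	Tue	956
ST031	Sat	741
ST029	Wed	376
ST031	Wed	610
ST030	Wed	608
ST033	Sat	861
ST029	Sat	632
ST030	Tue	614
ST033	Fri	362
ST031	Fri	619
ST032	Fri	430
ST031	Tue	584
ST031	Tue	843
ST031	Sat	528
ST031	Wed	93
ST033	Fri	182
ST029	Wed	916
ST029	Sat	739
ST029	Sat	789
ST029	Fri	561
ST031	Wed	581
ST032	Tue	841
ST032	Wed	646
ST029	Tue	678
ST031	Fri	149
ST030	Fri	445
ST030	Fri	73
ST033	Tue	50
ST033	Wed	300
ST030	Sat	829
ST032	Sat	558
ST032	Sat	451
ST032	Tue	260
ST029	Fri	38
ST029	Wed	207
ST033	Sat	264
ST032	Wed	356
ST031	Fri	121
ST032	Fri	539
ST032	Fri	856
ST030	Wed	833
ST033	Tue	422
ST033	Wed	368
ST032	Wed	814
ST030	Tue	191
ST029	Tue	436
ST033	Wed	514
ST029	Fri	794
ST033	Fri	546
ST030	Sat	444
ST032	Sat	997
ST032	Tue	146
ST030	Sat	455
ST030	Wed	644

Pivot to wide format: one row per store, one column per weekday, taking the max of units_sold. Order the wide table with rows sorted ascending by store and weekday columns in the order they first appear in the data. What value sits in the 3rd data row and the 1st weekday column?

843

With rows sorted ascending by store, row 3 is store=ST031. weekday columns in first-appearance order: Tue, Fri, Sat, Wed; column 1 is Tue.
Long rows with store=ST031, weekday=Tue: max(96, 584, 843) = 843.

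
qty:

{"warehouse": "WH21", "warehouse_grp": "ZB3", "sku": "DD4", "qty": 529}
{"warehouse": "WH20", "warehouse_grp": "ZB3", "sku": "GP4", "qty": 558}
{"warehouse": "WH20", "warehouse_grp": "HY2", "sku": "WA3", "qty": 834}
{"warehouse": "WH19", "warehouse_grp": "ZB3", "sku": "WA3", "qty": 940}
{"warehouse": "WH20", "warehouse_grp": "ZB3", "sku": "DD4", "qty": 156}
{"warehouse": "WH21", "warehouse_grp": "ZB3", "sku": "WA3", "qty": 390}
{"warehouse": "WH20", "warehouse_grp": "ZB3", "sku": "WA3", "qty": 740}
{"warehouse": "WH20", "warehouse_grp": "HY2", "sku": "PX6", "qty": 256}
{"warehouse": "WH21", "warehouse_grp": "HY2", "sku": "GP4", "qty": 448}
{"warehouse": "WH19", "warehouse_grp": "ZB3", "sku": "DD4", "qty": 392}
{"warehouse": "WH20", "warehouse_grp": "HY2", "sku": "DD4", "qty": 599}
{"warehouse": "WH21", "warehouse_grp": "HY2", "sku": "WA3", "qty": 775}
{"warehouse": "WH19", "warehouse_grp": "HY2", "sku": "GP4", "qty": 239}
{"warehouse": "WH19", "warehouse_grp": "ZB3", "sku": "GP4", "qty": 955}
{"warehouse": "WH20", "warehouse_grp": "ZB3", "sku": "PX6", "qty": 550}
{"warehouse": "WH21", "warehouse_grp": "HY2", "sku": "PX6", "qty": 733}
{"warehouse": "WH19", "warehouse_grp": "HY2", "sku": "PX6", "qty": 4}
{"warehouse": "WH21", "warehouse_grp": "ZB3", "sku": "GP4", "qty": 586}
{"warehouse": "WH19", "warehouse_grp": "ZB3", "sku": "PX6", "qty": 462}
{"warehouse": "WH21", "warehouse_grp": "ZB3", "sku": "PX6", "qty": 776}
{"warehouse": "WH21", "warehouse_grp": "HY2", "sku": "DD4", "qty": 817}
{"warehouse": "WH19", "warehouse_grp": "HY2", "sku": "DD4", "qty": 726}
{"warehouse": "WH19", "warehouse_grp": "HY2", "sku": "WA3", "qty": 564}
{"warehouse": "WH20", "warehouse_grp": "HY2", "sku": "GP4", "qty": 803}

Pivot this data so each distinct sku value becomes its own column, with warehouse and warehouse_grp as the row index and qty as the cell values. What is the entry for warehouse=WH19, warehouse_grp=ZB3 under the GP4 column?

955

Wide layout: rows indexed by warehouse and warehouse_grp, columns are the 4 distinct sku values (DD4, GP4, WA3, PX6).
Cell (warehouse=WH19, warehouse_grp=ZB3, sku=GP4) draws from the long row where warehouse=WH19, warehouse_grp=ZB3 and sku=GP4, which has qty=955.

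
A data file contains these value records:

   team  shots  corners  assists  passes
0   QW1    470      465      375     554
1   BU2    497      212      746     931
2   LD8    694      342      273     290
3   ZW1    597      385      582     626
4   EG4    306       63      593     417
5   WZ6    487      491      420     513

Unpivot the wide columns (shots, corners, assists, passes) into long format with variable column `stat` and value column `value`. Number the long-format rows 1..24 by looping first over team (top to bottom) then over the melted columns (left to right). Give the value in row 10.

24 rows total (6 × 4). Row 10: index ⌊(10-1)/4⌋ = 2 into team → LD8; (10-1) mod 4 = 1 into the melted columns → corners.
So row 10 is (LD8, corners, 342); value = 342.

342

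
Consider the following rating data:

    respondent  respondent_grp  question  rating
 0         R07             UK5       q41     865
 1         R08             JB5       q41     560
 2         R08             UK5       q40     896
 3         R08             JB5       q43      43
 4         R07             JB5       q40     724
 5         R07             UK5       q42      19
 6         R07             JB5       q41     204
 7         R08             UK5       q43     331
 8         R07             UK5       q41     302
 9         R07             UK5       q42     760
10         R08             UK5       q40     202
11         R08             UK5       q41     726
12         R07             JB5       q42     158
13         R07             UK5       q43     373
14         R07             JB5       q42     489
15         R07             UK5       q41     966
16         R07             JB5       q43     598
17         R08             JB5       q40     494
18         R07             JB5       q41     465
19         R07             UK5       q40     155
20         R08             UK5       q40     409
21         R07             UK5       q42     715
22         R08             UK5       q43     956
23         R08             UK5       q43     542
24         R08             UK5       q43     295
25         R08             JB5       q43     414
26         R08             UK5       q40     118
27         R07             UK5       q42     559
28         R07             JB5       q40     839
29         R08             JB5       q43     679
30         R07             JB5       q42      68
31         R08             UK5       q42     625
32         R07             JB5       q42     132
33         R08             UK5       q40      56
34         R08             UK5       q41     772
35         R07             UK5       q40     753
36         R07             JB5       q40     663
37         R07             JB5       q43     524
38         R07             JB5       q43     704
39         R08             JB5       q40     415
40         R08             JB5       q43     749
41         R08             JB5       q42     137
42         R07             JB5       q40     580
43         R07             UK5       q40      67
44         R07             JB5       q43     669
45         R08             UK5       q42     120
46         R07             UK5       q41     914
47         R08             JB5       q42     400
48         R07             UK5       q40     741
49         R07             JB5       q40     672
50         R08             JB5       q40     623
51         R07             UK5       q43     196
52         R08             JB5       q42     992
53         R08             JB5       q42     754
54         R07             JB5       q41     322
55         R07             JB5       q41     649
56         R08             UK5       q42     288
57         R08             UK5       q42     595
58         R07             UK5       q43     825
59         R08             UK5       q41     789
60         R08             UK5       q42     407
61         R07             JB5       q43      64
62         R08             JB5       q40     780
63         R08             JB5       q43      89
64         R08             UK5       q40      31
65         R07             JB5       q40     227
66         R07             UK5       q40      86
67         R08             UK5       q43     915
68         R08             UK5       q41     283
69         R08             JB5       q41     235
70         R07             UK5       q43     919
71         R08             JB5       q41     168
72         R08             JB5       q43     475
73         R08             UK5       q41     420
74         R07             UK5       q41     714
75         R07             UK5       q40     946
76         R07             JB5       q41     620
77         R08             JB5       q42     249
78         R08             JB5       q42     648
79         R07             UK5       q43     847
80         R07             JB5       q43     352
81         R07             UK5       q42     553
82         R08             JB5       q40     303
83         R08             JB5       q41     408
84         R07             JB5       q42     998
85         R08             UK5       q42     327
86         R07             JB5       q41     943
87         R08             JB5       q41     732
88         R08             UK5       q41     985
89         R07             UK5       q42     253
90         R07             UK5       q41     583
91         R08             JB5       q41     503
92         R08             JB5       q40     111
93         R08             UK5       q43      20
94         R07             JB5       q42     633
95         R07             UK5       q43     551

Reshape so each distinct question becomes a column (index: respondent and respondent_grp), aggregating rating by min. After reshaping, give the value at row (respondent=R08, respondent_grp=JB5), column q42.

Rows with respondent=R08, respondent_grp=JB5 and question=q42: rating values are 137, 400, 992, 754, 249, 648.
min(137, 400, 992, 754, 249, 648) = 137.

137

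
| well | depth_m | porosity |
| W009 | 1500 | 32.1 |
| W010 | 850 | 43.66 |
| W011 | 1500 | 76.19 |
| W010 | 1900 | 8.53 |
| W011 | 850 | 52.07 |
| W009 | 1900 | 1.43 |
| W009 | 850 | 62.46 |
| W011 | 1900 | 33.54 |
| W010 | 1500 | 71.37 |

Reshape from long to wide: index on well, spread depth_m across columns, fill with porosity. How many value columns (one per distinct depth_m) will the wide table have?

3 distinct depth_m values: 850, 1500, 1900.

3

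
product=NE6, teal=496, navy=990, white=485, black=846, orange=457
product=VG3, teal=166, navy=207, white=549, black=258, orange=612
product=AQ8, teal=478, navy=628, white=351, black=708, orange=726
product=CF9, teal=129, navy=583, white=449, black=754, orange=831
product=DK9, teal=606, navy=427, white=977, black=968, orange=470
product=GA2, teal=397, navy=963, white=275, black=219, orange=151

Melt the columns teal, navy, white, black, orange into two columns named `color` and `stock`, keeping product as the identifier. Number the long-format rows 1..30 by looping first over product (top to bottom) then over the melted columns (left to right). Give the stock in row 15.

726

30 rows total (6 × 5). Row 15: index ⌊(15-1)/5⌋ = 2 into product → AQ8; (15-1) mod 5 = 4 into the melted columns → orange.
So row 15 is (AQ8, orange, 726); stock = 726.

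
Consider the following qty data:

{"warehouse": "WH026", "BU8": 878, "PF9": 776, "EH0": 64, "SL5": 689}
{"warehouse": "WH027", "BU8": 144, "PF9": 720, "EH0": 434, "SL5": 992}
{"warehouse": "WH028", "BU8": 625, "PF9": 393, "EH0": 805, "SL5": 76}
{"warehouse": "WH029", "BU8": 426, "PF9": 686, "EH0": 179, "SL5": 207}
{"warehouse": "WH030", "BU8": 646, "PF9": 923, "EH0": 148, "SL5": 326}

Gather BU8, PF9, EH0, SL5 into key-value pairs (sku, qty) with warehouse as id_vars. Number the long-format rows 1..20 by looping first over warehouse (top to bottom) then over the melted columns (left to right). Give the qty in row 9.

625

20 rows total (5 × 4). Row 9: index ⌊(9-1)/4⌋ = 2 into warehouse → WH028; (9-1) mod 4 = 0 into the melted columns → BU8.
So row 9 is (WH028, BU8, 625); qty = 625.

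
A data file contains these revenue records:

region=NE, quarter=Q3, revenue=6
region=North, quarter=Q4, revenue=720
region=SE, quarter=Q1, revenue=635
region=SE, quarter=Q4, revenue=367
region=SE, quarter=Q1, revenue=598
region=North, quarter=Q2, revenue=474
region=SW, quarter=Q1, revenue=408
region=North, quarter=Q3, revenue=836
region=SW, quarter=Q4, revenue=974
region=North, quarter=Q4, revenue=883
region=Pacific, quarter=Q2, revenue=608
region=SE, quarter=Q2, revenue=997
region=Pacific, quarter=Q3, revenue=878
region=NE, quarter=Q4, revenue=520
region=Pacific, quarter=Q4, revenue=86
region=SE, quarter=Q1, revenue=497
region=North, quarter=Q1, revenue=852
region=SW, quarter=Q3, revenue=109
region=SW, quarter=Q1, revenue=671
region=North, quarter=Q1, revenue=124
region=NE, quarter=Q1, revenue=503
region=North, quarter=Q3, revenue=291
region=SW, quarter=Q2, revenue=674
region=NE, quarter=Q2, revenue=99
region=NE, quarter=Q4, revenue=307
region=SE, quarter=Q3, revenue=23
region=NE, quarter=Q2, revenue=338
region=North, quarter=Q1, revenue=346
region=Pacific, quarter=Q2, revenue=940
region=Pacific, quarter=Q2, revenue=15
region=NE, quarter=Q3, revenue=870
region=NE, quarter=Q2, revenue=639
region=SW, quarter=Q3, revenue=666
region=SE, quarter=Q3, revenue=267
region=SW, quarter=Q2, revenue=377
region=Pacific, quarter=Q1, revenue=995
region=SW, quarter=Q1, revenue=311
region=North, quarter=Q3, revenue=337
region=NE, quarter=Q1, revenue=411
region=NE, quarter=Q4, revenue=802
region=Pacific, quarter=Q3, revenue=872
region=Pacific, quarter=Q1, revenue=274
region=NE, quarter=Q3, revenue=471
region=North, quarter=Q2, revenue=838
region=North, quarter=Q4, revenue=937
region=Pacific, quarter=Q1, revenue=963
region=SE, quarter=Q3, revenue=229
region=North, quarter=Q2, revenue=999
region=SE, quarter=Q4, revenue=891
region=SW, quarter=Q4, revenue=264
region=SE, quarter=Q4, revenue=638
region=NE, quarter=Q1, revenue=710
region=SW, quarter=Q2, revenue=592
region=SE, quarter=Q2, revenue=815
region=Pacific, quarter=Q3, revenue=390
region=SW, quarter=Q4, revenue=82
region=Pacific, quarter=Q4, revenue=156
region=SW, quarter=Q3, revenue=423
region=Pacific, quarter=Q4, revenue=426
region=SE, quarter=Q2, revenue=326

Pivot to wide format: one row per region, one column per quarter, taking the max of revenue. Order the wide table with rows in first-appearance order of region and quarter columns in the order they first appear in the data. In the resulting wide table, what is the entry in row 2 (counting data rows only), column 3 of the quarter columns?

852

With rows in first-appearance order of region, row 2 is region=North. quarter columns in first-appearance order: Q3, Q4, Q1, Q2; column 3 is Q1.
Long rows with region=North, quarter=Q1: max(852, 124, 346) = 852.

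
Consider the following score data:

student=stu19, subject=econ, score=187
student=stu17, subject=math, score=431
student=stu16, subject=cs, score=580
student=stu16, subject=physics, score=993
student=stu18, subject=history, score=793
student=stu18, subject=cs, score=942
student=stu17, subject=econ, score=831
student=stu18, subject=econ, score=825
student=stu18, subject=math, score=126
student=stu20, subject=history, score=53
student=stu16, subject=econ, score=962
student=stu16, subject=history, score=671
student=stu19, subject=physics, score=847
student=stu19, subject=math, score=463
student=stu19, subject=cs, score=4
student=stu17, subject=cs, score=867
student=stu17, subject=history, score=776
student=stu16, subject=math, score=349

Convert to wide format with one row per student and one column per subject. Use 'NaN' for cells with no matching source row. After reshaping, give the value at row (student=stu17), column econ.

831

The long row with student=stu17, subject=econ has score=831.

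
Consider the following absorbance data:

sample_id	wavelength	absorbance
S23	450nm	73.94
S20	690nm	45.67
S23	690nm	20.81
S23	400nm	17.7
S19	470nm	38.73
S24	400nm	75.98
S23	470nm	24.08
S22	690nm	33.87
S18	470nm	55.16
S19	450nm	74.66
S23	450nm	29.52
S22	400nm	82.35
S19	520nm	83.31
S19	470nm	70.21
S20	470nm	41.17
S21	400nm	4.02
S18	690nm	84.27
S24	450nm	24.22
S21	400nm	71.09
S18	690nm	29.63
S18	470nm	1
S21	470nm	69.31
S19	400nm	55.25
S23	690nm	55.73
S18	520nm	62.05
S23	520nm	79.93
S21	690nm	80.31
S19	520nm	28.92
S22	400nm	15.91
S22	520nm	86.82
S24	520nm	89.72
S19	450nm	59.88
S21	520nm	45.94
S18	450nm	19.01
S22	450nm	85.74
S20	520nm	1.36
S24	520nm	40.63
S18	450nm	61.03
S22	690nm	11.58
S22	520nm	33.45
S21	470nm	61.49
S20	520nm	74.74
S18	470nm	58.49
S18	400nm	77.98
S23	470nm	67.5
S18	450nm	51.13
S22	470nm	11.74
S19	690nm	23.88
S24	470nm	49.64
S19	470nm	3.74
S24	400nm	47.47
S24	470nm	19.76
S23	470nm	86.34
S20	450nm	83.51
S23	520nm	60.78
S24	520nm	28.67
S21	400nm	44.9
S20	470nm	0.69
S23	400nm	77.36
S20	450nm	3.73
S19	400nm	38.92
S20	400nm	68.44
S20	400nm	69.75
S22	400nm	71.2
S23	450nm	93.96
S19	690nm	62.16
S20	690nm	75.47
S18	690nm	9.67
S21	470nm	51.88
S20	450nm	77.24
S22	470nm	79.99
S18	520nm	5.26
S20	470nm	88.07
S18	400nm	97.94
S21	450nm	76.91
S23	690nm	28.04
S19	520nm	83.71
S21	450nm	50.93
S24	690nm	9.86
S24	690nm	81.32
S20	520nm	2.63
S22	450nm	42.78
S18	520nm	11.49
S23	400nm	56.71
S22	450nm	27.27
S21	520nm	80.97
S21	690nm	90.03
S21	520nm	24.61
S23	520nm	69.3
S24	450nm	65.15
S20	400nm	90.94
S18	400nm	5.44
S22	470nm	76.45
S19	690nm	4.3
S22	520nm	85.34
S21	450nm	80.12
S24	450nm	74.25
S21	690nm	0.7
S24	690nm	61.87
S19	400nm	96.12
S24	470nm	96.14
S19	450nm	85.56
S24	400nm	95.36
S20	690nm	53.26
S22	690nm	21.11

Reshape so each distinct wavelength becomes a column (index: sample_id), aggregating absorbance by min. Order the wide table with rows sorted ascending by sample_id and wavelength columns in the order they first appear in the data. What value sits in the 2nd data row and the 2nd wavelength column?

4.3

With rows sorted ascending by sample_id, row 2 is sample_id=S19. wavelength columns in first-appearance order: 450nm, 690nm, 400nm, 470nm, 520nm; column 2 is 690nm.
Long rows with sample_id=S19, wavelength=690nm: min(23.88, 62.16, 4.3) = 4.3.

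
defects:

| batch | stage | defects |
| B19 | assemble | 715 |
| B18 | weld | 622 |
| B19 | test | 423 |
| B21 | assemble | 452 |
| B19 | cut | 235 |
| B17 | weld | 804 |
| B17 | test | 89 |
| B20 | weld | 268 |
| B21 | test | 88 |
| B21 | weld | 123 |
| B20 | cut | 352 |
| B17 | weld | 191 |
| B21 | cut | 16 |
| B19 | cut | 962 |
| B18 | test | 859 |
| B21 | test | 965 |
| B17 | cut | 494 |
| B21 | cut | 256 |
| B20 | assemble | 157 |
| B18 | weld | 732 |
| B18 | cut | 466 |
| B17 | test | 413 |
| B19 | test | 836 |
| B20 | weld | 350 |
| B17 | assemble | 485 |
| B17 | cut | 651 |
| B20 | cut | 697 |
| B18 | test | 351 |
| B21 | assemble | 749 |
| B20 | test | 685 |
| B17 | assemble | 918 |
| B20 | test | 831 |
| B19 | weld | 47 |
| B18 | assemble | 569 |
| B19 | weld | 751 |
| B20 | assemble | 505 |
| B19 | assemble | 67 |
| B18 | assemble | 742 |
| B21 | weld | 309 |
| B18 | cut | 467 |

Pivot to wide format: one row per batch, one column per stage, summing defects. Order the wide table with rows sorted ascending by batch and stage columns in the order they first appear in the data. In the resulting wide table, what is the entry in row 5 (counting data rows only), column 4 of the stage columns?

272

With rows sorted ascending by batch, row 5 is batch=B21. stage columns in first-appearance order: assemble, weld, test, cut; column 4 is cut.
Long rows with batch=B21, stage=cut: 16 + 256 = 272.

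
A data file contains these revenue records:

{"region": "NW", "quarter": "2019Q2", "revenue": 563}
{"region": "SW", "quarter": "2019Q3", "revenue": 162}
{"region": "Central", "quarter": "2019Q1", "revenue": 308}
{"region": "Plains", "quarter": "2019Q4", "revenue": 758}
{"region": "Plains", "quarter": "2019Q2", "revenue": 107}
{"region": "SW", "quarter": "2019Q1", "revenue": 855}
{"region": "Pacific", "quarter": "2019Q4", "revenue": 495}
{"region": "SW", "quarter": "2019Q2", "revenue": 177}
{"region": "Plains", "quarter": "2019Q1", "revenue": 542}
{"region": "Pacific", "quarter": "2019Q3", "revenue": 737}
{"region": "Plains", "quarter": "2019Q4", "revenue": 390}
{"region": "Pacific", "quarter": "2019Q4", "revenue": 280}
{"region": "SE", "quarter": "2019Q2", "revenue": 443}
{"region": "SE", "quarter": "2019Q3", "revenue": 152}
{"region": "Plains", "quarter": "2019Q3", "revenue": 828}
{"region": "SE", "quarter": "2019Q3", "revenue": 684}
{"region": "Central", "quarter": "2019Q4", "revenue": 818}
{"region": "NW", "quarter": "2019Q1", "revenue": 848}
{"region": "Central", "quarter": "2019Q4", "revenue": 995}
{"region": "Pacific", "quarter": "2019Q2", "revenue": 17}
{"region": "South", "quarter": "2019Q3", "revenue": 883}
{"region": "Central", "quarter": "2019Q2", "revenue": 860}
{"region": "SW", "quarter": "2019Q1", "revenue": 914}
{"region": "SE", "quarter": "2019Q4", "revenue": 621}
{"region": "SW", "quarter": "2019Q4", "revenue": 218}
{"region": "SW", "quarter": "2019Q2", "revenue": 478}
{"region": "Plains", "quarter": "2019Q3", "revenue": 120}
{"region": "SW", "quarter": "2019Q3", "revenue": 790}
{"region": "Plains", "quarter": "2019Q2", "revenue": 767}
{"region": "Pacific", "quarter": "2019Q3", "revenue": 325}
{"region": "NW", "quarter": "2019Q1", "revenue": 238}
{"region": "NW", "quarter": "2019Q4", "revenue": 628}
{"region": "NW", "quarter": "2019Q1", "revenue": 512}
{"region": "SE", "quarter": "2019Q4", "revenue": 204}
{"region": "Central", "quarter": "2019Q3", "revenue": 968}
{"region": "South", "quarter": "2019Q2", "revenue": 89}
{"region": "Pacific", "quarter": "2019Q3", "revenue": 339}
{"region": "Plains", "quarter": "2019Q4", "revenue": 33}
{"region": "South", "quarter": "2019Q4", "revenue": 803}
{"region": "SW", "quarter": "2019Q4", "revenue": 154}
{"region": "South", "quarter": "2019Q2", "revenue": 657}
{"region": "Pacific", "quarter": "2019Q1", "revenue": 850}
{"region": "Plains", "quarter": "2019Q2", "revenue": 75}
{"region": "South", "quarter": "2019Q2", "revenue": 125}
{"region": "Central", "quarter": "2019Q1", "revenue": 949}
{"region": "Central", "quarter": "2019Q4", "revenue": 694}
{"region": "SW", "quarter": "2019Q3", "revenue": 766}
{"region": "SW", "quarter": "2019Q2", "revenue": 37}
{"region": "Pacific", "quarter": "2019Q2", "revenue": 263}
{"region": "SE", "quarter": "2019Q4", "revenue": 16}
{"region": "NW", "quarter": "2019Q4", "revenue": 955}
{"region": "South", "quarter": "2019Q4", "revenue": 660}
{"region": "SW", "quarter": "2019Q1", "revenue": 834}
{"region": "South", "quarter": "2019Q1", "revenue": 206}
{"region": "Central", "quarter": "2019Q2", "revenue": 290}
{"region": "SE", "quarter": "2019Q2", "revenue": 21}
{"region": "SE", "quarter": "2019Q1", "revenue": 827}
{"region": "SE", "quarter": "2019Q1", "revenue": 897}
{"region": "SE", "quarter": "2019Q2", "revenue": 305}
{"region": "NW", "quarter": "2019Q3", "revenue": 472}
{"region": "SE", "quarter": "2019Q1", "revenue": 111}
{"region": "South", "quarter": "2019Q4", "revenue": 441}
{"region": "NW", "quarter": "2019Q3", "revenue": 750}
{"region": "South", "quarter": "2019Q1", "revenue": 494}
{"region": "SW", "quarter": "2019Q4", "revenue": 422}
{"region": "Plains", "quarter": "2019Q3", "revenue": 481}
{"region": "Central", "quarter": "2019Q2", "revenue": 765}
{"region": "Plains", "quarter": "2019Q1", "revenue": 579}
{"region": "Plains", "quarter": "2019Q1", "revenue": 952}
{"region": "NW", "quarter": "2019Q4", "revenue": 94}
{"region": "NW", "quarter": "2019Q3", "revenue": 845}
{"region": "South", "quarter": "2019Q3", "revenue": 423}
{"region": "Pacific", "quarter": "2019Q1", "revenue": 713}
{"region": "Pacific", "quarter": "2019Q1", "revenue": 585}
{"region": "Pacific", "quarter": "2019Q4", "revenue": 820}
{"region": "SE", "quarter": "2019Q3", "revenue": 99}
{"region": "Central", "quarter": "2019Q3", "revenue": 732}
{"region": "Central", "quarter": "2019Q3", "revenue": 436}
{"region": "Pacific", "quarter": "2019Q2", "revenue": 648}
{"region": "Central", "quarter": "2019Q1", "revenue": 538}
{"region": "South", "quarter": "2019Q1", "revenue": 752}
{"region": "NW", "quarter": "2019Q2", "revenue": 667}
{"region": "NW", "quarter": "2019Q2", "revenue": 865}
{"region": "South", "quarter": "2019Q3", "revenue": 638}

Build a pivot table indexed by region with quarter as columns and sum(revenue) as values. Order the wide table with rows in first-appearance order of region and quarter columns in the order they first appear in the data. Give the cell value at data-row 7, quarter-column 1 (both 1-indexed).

871

With rows in first-appearance order of region, row 7 is region=South. quarter columns in first-appearance order: 2019Q2, 2019Q3, 2019Q1, 2019Q4; column 1 is 2019Q2.
Long rows with region=South, quarter=2019Q2: 89 + 657 + 125 = 871.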